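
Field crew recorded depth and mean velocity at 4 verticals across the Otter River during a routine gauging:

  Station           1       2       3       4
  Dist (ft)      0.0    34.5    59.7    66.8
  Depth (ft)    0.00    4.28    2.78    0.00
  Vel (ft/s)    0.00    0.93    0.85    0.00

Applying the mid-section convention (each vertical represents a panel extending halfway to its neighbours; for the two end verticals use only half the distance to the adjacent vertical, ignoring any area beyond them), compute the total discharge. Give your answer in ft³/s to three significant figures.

w_2 = (59.7 − 0.0)/2 = 29.85 ft; q_2 = 0.93 × 4.28 × 29.85 = 118.8 ft³/s
w_3 = (66.8 − 34.5)/2 = 16.15 ft; q_3 = 0.85 × 2.78 × 16.15 = 38.16 ft³/s
Stations 1, 4 contribute zero (depth or velocity is 0).
Q = Σ qᵢ = 157.0 ft³/s

157 ft³/s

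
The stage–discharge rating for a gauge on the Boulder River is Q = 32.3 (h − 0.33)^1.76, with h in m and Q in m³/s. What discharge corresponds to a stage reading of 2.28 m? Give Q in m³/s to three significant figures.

Q = 32.3 × (2.28 − 0.33)^1.76 = 32.3 × 1.95^1.76 = 104.6 m³/s

105 m³/s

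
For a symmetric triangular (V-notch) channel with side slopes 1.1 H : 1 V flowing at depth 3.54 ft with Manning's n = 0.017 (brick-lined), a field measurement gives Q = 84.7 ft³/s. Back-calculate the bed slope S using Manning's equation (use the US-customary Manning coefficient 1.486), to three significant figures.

A = z·y² = 1.1×3.54² = 13.78 ft²
P = 2y√(1+z²) = 2×3.54×√(1+1.1²) = 10.53 ft
R = A/P = 13.78/10.53 = 1.310 ft
S = (Q·n / (1.486·A·R^(2/3)))² = (84.7×0.017 / (1.486×13.78×1.197))² = 0.003448

0.00345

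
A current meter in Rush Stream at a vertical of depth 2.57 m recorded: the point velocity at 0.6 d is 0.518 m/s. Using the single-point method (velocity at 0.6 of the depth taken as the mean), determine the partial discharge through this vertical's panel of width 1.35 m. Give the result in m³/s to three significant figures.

v̄ = v₀.₆ = 0.518 m/s
q = v̄ × d × w = 0.5180 × 2.57 × 1.35 = 1.797 m³/s

1.80 m³/s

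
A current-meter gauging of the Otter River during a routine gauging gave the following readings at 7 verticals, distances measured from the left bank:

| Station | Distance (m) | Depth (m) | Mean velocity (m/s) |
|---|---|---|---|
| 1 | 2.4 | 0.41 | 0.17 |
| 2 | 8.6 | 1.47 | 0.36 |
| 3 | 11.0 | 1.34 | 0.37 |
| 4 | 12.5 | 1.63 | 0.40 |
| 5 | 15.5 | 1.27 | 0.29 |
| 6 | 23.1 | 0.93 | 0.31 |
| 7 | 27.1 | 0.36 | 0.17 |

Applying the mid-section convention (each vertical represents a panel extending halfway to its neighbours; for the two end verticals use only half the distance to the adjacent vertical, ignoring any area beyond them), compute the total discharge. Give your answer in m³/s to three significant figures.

8.67 m³/s

w_1 = (8.6 − 2.4)/2 = 3.1 m; q_1 = 0.17 × 0.41 × 3.1 = 0.2161 m³/s
w_2 = (11.0 − 2.4)/2 = 4.3 m; q_2 = 0.36 × 1.47 × 4.3 = 2.276 m³/s
w_3 = (12.5 − 8.6)/2 = 1.95 m; q_3 = 0.37 × 1.34 × 1.95 = 0.9668 m³/s
w_4 = (15.5 − 11.0)/2 = 2.25 m; q_4 = 0.40 × 1.63 × 2.25 = 1.467 m³/s
w_5 = (23.1 − 12.5)/2 = 5.3 m; q_5 = 0.29 × 1.27 × 5.3 = 1.952 m³/s
w_6 = (27.1 − 15.5)/2 = 5.8 m; q_6 = 0.31 × 0.93 × 5.8 = 1.672 m³/s
w_7 = (27.1 − 23.1)/2 = 2 m; q_7 = 0.17 × 0.36 × 2 = 0.1224 m³/s
Q = Σ qᵢ = 8.672 m³/s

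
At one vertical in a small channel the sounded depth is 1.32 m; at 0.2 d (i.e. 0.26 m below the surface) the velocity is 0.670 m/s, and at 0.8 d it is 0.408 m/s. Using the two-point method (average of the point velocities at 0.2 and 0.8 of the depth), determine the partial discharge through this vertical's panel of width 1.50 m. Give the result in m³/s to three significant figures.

1.07 m³/s

v̄ = (0.670 + 0.408) / 2 = 0.5390 m/s
q = v̄ × d × w = 0.5390 × 1.32 × 1.50 = 1.067 m³/s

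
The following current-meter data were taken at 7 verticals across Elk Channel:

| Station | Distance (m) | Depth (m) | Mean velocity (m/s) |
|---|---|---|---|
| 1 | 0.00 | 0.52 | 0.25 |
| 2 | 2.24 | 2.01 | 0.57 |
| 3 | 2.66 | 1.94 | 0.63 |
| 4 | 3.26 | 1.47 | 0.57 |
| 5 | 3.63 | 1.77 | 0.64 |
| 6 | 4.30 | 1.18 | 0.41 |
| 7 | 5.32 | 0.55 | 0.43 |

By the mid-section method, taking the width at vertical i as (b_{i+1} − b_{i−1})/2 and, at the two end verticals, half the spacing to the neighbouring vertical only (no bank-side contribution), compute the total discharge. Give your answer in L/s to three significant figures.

w_1 = (2.24 − 0.00)/2 = 1.12 m; q_1 = 0.25 × 0.52 × 1.12 = 0.1456 m³/s
w_2 = (2.66 − 0.00)/2 = 1.33 m; q_2 = 0.57 × 2.01 × 1.33 = 1.524 m³/s
w_3 = (3.26 − 2.24)/2 = 0.51 m; q_3 = 0.63 × 1.94 × 0.51 = 0.6233 m³/s
w_4 = (3.63 − 2.66)/2 = 0.485 m; q_4 = 0.57 × 1.47 × 0.485 = 0.4064 m³/s
w_5 = (4.30 − 3.26)/2 = 0.52 m; q_5 = 0.64 × 1.77 × 0.52 = 0.5891 m³/s
w_6 = (5.32 − 3.63)/2 = 0.845 m; q_6 = 0.41 × 1.18 × 0.845 = 0.4088 m³/s
w_7 = (5.32 − 4.30)/2 = 0.51 m; q_7 = 0.43 × 0.55 × 0.51 = 0.1206 m³/s
Q = Σ qᵢ = 3.818 m³/s
= 3.818 × 1000 = 3818 L/s

3820 L/s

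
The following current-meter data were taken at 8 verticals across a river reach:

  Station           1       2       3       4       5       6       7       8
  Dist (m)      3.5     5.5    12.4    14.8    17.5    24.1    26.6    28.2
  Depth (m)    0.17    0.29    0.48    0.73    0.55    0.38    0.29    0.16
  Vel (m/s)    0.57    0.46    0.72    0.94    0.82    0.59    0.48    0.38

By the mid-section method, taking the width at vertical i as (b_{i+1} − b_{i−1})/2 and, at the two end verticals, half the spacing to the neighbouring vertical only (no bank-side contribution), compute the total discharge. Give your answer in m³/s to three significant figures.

7.50 m³/s

w_1 = (5.5 − 3.5)/2 = 1 m; q_1 = 0.57 × 0.17 × 1 = 0.09690 m³/s
w_2 = (12.4 − 3.5)/2 = 4.45 m; q_2 = 0.46 × 0.29 × 4.45 = 0.5936 m³/s
w_3 = (14.8 − 5.5)/2 = 4.65 m; q_3 = 0.72 × 0.48 × 4.65 = 1.607 m³/s
w_4 = (17.5 − 12.4)/2 = 2.55 m; q_4 = 0.94 × 0.73 × 2.55 = 1.750 m³/s
w_5 = (24.1 − 14.8)/2 = 4.65 m; q_5 = 0.82 × 0.55 × 4.65 = 2.097 m³/s
w_6 = (26.6 − 17.5)/2 = 4.55 m; q_6 = 0.59 × 0.38 × 4.55 = 1.020 m³/s
w_7 = (28.2 − 24.1)/2 = 2.05 m; q_7 = 0.48 × 0.29 × 2.05 = 0.2854 m³/s
w_8 = (28.2 − 26.6)/2 = 0.8 m; q_8 = 0.38 × 0.16 × 0.8 = 0.04864 m³/s
Q = Σ qᵢ = 7.499 m³/s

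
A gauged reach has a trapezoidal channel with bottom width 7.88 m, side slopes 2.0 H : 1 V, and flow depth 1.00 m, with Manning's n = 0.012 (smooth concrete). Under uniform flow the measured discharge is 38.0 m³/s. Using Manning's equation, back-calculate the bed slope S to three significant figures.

0.00287

A = (b + z·y)·y = (7.88 + 2.0×1.00)×1.00 = 9.880 m²
P = b + 2y√(1+z²) = 7.88 + 2×1.00×√(1+2.0²) = 12.35 m
R = A/P = 9.880/12.35 = 0.7999 m
S = (Q·n / (1·A·R^(2/3)))² = (38.0×0.012 / (1×9.880×0.8617))² = 0.002869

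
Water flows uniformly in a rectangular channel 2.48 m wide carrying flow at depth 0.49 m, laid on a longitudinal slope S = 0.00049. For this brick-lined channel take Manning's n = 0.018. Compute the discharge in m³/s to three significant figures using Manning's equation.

A = b·y = 2.48 × 0.49 = 1.215 m²
P = b + 2y = 2.48 + 2×0.49 = 3.460 m
R = A/P = 1.215/3.460 = 0.3512 m
Q = (1/n)·A·R^(2/3)·S^(1/2) = (1/0.018) × 1.215 × 0.3512^(2/3) × 0.00049^(1/2) = 0.7439 m³/s

0.744 m³/s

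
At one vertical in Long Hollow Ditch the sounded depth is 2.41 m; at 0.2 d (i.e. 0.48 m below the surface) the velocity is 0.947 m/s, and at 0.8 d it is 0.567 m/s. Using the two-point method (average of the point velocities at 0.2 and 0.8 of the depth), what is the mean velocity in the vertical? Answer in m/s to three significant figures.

0.757 m/s

v̄ = (0.947 + 0.567) / 2 = 0.7570 m/s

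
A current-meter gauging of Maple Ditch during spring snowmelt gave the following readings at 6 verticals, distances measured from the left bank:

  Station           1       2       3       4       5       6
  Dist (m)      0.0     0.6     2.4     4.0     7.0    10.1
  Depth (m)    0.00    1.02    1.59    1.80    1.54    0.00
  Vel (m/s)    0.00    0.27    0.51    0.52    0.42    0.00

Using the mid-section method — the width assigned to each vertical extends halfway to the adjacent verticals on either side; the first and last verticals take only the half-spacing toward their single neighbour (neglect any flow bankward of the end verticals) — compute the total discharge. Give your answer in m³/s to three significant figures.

5.83 m³/s

w_2 = (2.4 − 0.0)/2 = 1.2 m; q_2 = 0.27 × 1.02 × 1.2 = 0.3305 m³/s
w_3 = (4.0 − 0.6)/2 = 1.7 m; q_3 = 0.51 × 1.59 × 1.7 = 1.379 m³/s
w_4 = (7.0 − 2.4)/2 = 2.3 m; q_4 = 0.52 × 1.80 × 2.3 = 2.153 m³/s
w_5 = (10.1 − 4.0)/2 = 3.05 m; q_5 = 0.42 × 1.54 × 3.05 = 1.973 m³/s
Stations 1, 6 contribute zero (depth or velocity is 0).
Q = Σ qᵢ = 5.835 m³/s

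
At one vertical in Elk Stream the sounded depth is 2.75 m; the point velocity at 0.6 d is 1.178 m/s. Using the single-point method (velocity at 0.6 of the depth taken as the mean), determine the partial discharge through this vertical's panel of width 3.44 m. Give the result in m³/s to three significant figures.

11.1 m³/s

v̄ = v₀.₆ = 1.178 m/s
q = v̄ × d × w = 1.178 × 2.75 × 3.44 = 11.14 m³/s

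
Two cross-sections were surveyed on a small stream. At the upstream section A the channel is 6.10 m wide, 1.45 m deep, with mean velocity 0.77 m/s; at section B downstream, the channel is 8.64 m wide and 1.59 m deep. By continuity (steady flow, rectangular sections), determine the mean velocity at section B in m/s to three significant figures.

Q = A₁V₁ = (6.10×1.45) × 0.77 = 6.811 m³/s
A₂ = 8.64 × 1.59 = 13.74 m²
V₂ = Q/A₂ = 6.811/13.74 = 0.4958 m/s

0.496 m/s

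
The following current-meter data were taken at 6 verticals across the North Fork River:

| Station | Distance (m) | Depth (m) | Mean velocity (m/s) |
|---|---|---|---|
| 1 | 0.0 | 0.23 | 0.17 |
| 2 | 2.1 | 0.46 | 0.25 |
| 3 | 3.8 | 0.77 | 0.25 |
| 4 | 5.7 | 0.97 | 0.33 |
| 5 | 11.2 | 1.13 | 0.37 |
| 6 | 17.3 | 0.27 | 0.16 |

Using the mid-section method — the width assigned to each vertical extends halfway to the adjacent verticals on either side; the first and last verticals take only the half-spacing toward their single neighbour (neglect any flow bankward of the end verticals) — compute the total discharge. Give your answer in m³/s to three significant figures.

4.35 m³/s

w_1 = (2.1 − 0.0)/2 = 1.05 m; q_1 = 0.17 × 0.23 × 1.05 = 0.04106 m³/s
w_2 = (3.8 − 0.0)/2 = 1.9 m; q_2 = 0.25 × 0.46 × 1.9 = 0.2185 m³/s
w_3 = (5.7 − 2.1)/2 = 1.8 m; q_3 = 0.25 × 0.77 × 1.8 = 0.3465 m³/s
w_4 = (11.2 − 3.8)/2 = 3.7 m; q_4 = 0.33 × 0.97 × 3.7 = 1.184 m³/s
w_5 = (17.3 − 5.7)/2 = 5.8 m; q_5 = 0.37 × 1.13 × 5.8 = 2.425 m³/s
w_6 = (17.3 − 11.2)/2 = 3.05 m; q_6 = 0.16 × 0.27 × 3.05 = 0.1318 m³/s
Q = Σ qᵢ = 4.347 m³/s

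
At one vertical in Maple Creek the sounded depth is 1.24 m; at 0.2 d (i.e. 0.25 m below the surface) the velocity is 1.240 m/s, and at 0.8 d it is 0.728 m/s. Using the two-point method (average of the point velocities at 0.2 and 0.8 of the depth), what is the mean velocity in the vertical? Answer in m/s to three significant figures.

0.984 m/s

v̄ = (1.240 + 0.728) / 2 = 0.9840 m/s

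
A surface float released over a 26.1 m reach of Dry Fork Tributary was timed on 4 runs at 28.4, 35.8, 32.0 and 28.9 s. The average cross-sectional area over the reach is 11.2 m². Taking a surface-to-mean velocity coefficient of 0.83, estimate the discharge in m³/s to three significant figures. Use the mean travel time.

t̄ = (28.4 + 35.8 + 32.0 + 28.9) / 4 = 31.275 s
v_surface = L / t̄ = 26.1 / 31.275 = 0.8345 m/s
v_mean = 0.83 × 0.8345 = 0.6927 m/s
Q = A × v_mean = 11.2 × 0.6927 = 7.758 m³/s

7.76 m³/s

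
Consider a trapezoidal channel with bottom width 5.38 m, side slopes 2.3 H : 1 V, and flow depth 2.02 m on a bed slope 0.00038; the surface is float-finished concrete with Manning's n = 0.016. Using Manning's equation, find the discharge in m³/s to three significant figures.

29.5 m³/s

A = (b + z·y)·y = (5.38 + 2.3×2.02)×2.02 = 20.25 m²
P = b + 2y√(1+z²) = 5.38 + 2×2.02×√(1+2.3²) = 15.51 m
R = A/P = 20.25/15.51 = 1.306 m
Q = (1/n)·A·R^(2/3)·S^(1/2) = (1/0.016) × 20.25 × 1.306^(2/3) × 0.00038^(1/2) = 29.47 m³/s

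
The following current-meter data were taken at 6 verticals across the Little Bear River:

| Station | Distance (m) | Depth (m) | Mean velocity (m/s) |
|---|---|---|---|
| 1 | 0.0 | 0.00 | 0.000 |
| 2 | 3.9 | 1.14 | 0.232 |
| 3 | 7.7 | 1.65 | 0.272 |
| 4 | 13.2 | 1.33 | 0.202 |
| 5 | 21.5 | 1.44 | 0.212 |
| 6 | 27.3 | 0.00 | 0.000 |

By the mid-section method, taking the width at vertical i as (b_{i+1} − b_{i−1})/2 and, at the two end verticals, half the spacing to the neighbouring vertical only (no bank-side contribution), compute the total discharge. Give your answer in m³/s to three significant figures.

7.11 m³/s

w_2 = (7.7 − 0.0)/2 = 3.85 m; q_2 = 0.232 × 1.14 × 3.85 = 1.018 m³/s
w_3 = (13.2 − 3.9)/2 = 4.65 m; q_3 = 0.272 × 1.65 × 4.65 = 2.087 m³/s
w_4 = (21.5 − 7.7)/2 = 6.9 m; q_4 = 0.202 × 1.33 × 6.9 = 1.854 m³/s
w_5 = (27.3 − 13.2)/2 = 7.05 m; q_5 = 0.212 × 1.44 × 7.05 = 2.152 m³/s
Stations 1, 6 contribute zero (depth or velocity is 0).
Q = Σ qᵢ = 7.111 m³/s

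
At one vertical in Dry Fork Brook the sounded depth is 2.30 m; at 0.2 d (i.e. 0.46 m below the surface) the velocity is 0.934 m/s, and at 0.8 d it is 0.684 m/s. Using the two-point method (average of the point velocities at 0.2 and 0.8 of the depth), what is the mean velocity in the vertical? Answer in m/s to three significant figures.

0.809 m/s

v̄ = (0.934 + 0.684) / 2 = 0.8090 m/s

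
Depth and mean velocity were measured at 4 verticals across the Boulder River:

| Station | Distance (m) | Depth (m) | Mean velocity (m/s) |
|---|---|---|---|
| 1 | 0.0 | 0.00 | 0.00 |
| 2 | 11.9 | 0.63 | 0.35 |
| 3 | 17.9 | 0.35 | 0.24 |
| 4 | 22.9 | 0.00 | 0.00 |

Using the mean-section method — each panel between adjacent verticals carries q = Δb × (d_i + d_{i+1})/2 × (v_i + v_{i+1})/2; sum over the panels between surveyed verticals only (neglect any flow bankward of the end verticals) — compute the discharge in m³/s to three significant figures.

1.63 m³/s

Panel 1-2: Δb = 11.9 m, d̄ = (0.00+0.63)/2 = 0.315, v̄ = (0.00+0.35)/2 = 0.175 → q = 11.9×0.315×0.175 = 0.6560 m³/s
Panel 2-3: Δb = 6 m, d̄ = (0.63+0.35)/2 = 0.49, v̄ = (0.35+0.24)/2 = 0.295 → q = 6×0.49×0.295 = 0.8673 m³/s
Panel 3-4: Δb = 5 m, d̄ = (0.35+0.00)/2 = 0.175, v̄ = (0.24+0.00)/2 = 0.12 → q = 5×0.175×0.12 = 0.1050 m³/s
Q = Σ q = 1.628 m³/s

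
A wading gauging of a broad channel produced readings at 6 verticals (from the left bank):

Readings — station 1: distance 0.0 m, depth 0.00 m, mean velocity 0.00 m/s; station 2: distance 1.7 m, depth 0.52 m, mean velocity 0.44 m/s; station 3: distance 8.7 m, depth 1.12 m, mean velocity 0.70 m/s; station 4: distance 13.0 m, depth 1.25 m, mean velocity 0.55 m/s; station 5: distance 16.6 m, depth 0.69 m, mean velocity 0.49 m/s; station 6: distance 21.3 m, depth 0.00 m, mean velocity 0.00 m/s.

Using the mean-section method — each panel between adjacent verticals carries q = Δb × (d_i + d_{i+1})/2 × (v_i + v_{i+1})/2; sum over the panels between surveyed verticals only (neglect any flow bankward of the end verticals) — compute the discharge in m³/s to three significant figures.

8.77 m³/s

Panel 1-2: Δb = 1.7 m, d̄ = (0.00+0.52)/2 = 0.26, v̄ = (0.00+0.44)/2 = 0.22 → q = 1.7×0.26×0.22 = 0.09724 m³/s
Panel 2-3: Δb = 7 m, d̄ = (0.52+1.12)/2 = 0.82, v̄ = (0.44+0.70)/2 = 0.57 → q = 7×0.82×0.57 = 3.272 m³/s
Panel 3-4: Δb = 4.3 m, d̄ = (1.12+1.25)/2 = 1.185, v̄ = (0.70+0.55)/2 = 0.625 → q = 4.3×1.185×0.625 = 3.185 m³/s
Panel 4-5: Δb = 3.6 m, d̄ = (1.25+0.69)/2 = 0.97, v̄ = (0.55+0.49)/2 = 0.52 → q = 3.6×0.97×0.52 = 1.816 m³/s
Panel 5-6: Δb = 4.7 m, d̄ = (0.69+0.00)/2 = 0.345, v̄ = (0.49+0.00)/2 = 0.245 → q = 4.7×0.345×0.245 = 0.3973 m³/s
Q = Σ q = 8.767 m³/s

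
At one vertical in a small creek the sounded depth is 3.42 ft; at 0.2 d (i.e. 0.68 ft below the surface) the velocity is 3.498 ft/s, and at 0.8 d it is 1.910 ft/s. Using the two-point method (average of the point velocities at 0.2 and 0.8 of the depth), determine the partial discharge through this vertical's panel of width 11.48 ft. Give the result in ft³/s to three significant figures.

v̄ = (3.498 + 1.910) / 2 = 2.704 ft/s
q = v̄ × d × w = 2.704 × 3.42 × 11.48 = 106.2 ft³/s

106 ft³/s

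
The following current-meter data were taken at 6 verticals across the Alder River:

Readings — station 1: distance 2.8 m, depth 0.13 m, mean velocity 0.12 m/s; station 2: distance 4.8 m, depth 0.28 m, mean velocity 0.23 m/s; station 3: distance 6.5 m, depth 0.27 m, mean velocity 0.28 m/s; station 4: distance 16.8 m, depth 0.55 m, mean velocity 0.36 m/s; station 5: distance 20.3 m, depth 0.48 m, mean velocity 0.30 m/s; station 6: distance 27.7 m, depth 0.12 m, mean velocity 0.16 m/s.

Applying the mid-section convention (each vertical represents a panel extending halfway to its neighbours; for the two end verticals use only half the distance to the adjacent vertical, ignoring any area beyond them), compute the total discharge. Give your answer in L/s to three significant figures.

2810 L/s

w_1 = (4.8 − 2.8)/2 = 1 m; q_1 = 0.12 × 0.13 × 1 = 0.01560 m³/s
w_2 = (6.5 − 2.8)/2 = 1.85 m; q_2 = 0.23 × 0.28 × 1.85 = 0.1191 m³/s
w_3 = (16.8 − 4.8)/2 = 6 m; q_3 = 0.28 × 0.27 × 6 = 0.4536 m³/s
w_4 = (20.3 − 6.5)/2 = 6.9 m; q_4 = 0.36 × 0.55 × 6.9 = 1.366 m³/s
w_5 = (27.7 − 16.8)/2 = 5.45 m; q_5 = 0.30 × 0.48 × 5.45 = 0.7848 m³/s
w_6 = (27.7 − 20.3)/2 = 3.7 m; q_6 = 0.16 × 0.12 × 3.7 = 0.07104 m³/s
Q = Σ qᵢ = 2.810 m³/s
= 2.810 × 1000 = 2810 L/s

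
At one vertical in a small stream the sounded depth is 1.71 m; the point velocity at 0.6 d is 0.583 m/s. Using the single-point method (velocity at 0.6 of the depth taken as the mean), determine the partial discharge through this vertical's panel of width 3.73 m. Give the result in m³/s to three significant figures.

3.72 m³/s

v̄ = v₀.₆ = 0.583 m/s
q = v̄ × d × w = 0.5830 × 1.71 × 3.73 = 3.719 m³/s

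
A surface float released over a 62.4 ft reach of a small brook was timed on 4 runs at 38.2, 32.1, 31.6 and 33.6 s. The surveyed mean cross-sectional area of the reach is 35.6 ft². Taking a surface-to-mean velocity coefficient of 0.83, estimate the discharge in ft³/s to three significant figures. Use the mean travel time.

54.4 ft³/s

t̄ = (38.2 + 32.1 + 31.6 + 33.6) / 4 = 33.875 s
v_surface = L / t̄ = 62.4 / 33.875 = 1.842 ft/s
v_mean = 0.83 × 1.842 = 1.529 ft/s
Q = A × v_mean = 35.6 × 1.529 = 54.43 ft³/s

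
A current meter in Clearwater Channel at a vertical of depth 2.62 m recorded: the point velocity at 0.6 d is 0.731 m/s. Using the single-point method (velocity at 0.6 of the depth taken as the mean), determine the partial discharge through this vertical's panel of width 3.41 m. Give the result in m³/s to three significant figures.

v̄ = v₀.₆ = 0.731 m/s
q = v̄ × d × w = 0.7310 × 2.62 × 3.41 = 6.531 m³/s

6.53 m³/s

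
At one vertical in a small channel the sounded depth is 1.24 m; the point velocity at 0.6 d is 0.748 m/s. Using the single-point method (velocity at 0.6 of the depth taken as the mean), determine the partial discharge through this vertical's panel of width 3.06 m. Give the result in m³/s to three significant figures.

v̄ = v₀.₆ = 0.748 m/s
q = v̄ × d × w = 0.7480 × 1.24 × 3.06 = 2.838 m³/s

2.84 m³/s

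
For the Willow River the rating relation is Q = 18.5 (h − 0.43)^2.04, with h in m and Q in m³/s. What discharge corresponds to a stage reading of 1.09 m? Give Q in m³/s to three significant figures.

7.93 m³/s

Q = 18.5 × (1.09 − 0.43)^2.04 = 18.5 × 0.66^2.04 = 7.926 m³/s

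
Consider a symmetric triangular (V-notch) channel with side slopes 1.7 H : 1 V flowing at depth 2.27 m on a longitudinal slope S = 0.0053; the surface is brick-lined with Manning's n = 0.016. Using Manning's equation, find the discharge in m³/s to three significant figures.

39.3 m³/s

A = z·y² = 1.7×2.27² = 8.760 m²
P = 2y√(1+z²) = 2×2.27×√(1+1.7²) = 8.954 m
R = A/P = 8.760/8.954 = 0.9783 m
Q = (1/n)·A·R^(2/3)·S^(1/2) = (1/0.016) × 8.760 × 0.9783^(2/3) × 0.0053^(1/2) = 39.28 m³/s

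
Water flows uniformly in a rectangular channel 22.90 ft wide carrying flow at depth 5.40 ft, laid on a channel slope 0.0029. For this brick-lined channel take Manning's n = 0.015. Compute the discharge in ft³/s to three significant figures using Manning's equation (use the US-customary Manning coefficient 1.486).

A = b·y = 22.90 × 5.40 = 123.7 ft²
P = b + 2y = 22.90 + 2×5.40 = 33.70 ft
R = A/P = 123.7/33.70 = 3.669 ft
Q = (1.486/n)·A·R^(2/3)·S^(1/2) = (1.486/0.015) × 123.7 × 3.669^(2/3) × 0.0029^(1/2) = 1569 ft³/s

1570 ft³/s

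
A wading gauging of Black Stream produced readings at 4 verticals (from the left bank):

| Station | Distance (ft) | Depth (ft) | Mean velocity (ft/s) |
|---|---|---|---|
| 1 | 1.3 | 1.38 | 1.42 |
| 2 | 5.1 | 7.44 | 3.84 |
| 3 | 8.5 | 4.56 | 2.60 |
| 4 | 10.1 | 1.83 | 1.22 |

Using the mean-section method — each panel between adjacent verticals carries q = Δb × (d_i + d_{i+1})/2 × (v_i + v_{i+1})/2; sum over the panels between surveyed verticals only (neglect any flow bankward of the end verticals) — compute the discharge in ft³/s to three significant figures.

Panel 1-2: Δb = 3.8 ft, d̄ = (1.38+7.44)/2 = 4.41, v̄ = (1.42+3.84)/2 = 2.63 → q = 3.8×4.41×2.63 = 44.07 ft³/s
Panel 2-3: Δb = 3.4 ft, d̄ = (7.44+4.56)/2 = 6, v̄ = (3.84+2.60)/2 = 3.22 → q = 3.4×6×3.22 = 65.69 ft³/s
Panel 3-4: Δb = 1.6 ft, d̄ = (4.56+1.83)/2 = 3.195, v̄ = (2.60+1.22)/2 = 1.91 → q = 1.6×3.195×1.91 = 9.764 ft³/s
Q = Σ q = 119.5 ft³/s

120 ft³/s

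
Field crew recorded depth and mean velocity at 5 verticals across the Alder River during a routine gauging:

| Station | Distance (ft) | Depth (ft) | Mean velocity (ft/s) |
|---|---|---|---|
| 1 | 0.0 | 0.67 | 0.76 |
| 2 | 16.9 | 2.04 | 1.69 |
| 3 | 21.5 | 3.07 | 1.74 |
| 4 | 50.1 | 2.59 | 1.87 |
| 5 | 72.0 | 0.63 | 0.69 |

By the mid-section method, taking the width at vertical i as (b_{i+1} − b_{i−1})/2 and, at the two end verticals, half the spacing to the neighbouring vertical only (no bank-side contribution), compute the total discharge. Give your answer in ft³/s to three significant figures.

257 ft³/s

w_1 = (16.9 − 0.0)/2 = 8.45 ft; q_1 = 0.76 × 0.67 × 8.45 = 4.303 ft³/s
w_2 = (21.5 − 0.0)/2 = 10.75 ft; q_2 = 1.69 × 2.04 × 10.75 = 37.06 ft³/s
w_3 = (50.1 − 16.9)/2 = 16.6 ft; q_3 = 1.74 × 3.07 × 16.6 = 88.67 ft³/s
w_4 = (72.0 − 21.5)/2 = 25.25 ft; q_4 = 1.87 × 2.59 × 25.25 = 122.3 ft³/s
w_5 = (72.0 − 50.1)/2 = 10.95 ft; q_5 = 0.69 × 0.63 × 10.95 = 4.760 ft³/s
Q = Σ qᵢ = 257.1 ft³/s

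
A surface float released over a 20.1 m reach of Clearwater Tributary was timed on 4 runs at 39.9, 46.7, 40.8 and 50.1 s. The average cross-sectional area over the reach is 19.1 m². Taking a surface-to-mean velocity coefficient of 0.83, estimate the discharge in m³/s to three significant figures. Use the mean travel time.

t̄ = (39.9 + 46.7 + 40.8 + 50.1) / 4 = 44.375 s
v_surface = L / t̄ = 20.1 / 44.375 = 0.4530 m/s
v_mean = 0.83 × 0.4530 = 0.3760 m/s
Q = A × v_mean = 19.1 × 0.3760 = 7.181 m³/s

7.18 m³/s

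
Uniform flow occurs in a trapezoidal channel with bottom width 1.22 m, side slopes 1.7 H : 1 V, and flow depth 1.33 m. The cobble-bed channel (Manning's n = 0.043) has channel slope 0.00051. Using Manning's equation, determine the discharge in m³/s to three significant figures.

A = (b + z·y)·y = (1.22 + 1.7×1.33)×1.33 = 4.630 m²
P = b + 2y√(1+z²) = 1.22 + 2×1.33×√(1+1.7²) = 6.466 m
R = A/P = 4.630/6.466 = 0.7160 m
Q = (1/n)·A·R^(2/3)·S^(1/2) = (1/0.043) × 4.630 × 0.7160^(2/3) × 0.00051^(1/2) = 1.946 m³/s

1.95 m³/s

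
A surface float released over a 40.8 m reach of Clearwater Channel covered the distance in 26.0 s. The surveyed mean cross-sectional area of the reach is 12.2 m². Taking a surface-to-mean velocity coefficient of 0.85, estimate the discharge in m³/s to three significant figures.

16.3 m³/s

v_surface = L / t̄ = 40.8 / 26 = 1.569 m/s
v_mean = 0.85 × 1.569 = 1.334 m/s
Q = A × v_mean = 12.2 × 1.334 = 16.27 m³/s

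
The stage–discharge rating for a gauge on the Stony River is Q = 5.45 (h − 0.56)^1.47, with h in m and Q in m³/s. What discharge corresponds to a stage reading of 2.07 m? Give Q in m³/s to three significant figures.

9.99 m³/s

Q = 5.45 × (2.07 − 0.56)^1.47 = 5.45 × 1.51^1.47 = 9.988 m³/s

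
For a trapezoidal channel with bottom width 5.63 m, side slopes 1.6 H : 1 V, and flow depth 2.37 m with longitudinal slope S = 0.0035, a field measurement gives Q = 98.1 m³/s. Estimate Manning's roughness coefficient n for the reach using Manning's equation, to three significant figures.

A = (b + z·y)·y = (5.63 + 1.6×2.37)×2.37 = 22.33 m²
P = b + 2y√(1+z²) = 5.63 + 2×2.37×√(1+1.6²) = 14.57 m
R = A/P = 22.33/14.57 = 1.532 m
n = (1/Q)·A·R^(2/3)·S^(1/2) = (1/98.1) × 22.33 × 1.329 × 0.05916 = 0.01790

0.0179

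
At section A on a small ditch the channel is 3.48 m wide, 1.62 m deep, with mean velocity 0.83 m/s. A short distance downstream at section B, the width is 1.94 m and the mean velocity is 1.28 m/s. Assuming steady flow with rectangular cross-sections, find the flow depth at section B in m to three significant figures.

1.88 m

Q = A₁V₁ = (3.48×1.62) × 0.83 = 4.679 m³/s
d₂ = Q/(b₂ V₂) = 4.679/(1.94×1.28) = 1.884 m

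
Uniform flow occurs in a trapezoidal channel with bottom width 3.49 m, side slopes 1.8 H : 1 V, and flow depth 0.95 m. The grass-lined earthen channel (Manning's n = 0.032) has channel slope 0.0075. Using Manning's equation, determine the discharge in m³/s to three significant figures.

10.2 m³/s

A = (b + z·y)·y = (3.49 + 1.8×0.95)×0.95 = 4.940 m²
P = b + 2y√(1+z²) = 3.49 + 2×0.95×√(1+1.8²) = 7.402 m
R = A/P = 4.940/7.402 = 0.6674 m
Q = (1/n)·A·R^(2/3)·S^(1/2) = (1/0.032) × 4.940 × 0.6674^(2/3) × 0.0075^(1/2) = 10.21 m³/s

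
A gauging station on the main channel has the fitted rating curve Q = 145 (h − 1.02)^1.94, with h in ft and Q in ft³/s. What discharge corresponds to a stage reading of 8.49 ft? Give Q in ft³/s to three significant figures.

7170 ft³/s

Q = 145 × (8.49 − 1.02)^1.94 = 145 × 7.47^1.94 = 7171 ft³/s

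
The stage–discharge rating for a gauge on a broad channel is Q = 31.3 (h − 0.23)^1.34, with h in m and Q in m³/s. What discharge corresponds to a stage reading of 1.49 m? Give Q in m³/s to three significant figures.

42.7 m³/s

Q = 31.3 × (1.49 − 0.23)^1.34 = 31.3 × 1.26^1.34 = 42.66 m³/s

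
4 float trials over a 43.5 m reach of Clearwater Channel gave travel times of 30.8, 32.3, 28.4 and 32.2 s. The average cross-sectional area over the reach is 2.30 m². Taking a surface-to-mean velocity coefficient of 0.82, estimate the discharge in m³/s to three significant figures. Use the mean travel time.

2.65 m³/s

t̄ = (30.8 + 32.3 + 28.4 + 32.2) / 4 = 30.925 s
v_surface = L / t̄ = 43.5 / 30.925 = 1.407 m/s
v_mean = 0.82 × 1.407 = 1.153 m/s
Q = A × v_mean = 2.30 × 1.153 = 2.653 m³/s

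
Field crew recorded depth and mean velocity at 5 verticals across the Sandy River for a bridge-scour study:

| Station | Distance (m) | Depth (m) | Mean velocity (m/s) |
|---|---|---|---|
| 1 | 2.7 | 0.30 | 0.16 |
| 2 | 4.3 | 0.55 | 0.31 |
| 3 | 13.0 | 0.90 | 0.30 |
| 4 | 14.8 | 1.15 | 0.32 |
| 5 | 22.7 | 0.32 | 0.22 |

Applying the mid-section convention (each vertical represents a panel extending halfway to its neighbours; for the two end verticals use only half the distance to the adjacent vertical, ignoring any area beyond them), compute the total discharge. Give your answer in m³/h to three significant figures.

w_1 = (4.3 − 2.7)/2 = 0.8 m; q_1 = 0.16 × 0.30 × 0.8 = 0.03840 m³/s
w_2 = (13.0 − 2.7)/2 = 5.15 m; q_2 = 0.31 × 0.55 × 5.15 = 0.8781 m³/s
w_3 = (14.8 − 4.3)/2 = 5.25 m; q_3 = 0.30 × 0.90 × 5.25 = 1.418 m³/s
w_4 = (22.7 − 13.0)/2 = 4.85 m; q_4 = 0.32 × 1.15 × 4.85 = 1.785 m³/s
w_5 = (22.7 − 14.8)/2 = 3.95 m; q_5 = 0.22 × 0.32 × 3.95 = 0.2781 m³/s
Q = Σ qᵢ = 4.397 m³/s
= 4.397 × 3600 = 15830 m³/h

15800 m³/h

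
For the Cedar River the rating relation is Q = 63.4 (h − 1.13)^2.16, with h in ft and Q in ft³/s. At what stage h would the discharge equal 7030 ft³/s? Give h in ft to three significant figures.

9.97 ft

h − h₀ = (Q/C)^(1/b) = (7030/63.4)^(1/2.16) = 8.845 ft
h = 1.13 + 8.845 = 9.975 ft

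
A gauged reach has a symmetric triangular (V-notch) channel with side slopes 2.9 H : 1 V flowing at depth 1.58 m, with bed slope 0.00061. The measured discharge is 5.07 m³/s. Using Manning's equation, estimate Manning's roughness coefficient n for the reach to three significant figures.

0.0290

A = z·y² = 2.9×1.58² = 7.240 m²
P = 2y√(1+z²) = 2×1.58×√(1+2.9²) = 9.694 m
R = A/P = 7.240/9.694 = 0.7468 m
n = (1/Q)·A·R^(2/3)·S^(1/2) = (1/5.07) × 7.240 × 0.8232 × 0.02470 = 0.02903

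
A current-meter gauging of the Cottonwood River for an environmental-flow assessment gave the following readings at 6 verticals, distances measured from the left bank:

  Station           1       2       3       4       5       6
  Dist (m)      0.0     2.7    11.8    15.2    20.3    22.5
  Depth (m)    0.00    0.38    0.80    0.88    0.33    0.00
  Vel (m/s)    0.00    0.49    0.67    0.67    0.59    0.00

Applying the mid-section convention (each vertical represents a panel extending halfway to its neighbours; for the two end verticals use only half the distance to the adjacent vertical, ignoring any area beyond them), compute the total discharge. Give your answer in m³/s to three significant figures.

w_2 = (11.8 − 0.0)/2 = 5.9 m; q_2 = 0.49 × 0.38 × 5.9 = 1.099 m³/s
w_3 = (15.2 − 2.7)/2 = 6.25 m; q_3 = 0.67 × 0.80 × 6.25 = 3.350 m³/s
w_4 = (20.3 − 11.8)/2 = 4.25 m; q_4 = 0.67 × 0.88 × 4.25 = 2.506 m³/s
w_5 = (22.5 − 15.2)/2 = 3.65 m; q_5 = 0.59 × 0.33 × 3.65 = 0.7107 m³/s
Stations 1, 6 contribute zero (depth or velocity is 0).
Q = Σ qᵢ = 7.665 m³/s

7.67 m³/s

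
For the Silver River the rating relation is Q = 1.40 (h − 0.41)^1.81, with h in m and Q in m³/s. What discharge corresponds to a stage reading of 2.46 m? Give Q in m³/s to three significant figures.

5.13 m³/s

Q = 1.40 × (2.46 − 0.41)^1.81 = 1.40 × 2.05^1.81 = 5.133 m³/s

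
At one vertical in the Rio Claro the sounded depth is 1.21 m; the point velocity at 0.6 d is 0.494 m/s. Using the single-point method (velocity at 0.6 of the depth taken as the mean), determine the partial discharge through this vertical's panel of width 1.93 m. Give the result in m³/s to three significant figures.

1.15 m³/s

v̄ = v₀.₆ = 0.494 m/s
q = v̄ × d × w = 0.4940 × 1.21 × 1.93 = 1.154 m³/s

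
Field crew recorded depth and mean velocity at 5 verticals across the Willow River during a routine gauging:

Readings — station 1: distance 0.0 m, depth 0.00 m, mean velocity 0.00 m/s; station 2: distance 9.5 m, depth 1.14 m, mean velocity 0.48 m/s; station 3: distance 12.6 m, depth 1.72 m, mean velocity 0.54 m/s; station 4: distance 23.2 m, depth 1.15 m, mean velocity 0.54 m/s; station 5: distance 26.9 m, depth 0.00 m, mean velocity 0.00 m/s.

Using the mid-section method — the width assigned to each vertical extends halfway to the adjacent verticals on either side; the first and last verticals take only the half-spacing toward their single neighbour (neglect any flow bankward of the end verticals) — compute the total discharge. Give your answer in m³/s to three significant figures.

14.2 m³/s

w_2 = (12.6 − 0.0)/2 = 6.3 m; q_2 = 0.48 × 1.14 × 6.3 = 3.447 m³/s
w_3 = (23.2 − 9.5)/2 = 6.85 m; q_3 = 0.54 × 1.72 × 6.85 = 6.362 m³/s
w_4 = (26.9 − 12.6)/2 = 7.15 m; q_4 = 0.54 × 1.15 × 7.15 = 4.440 m³/s
Stations 1, 5 contribute zero (depth or velocity is 0).
Q = Σ qᵢ = 14.25 m³/s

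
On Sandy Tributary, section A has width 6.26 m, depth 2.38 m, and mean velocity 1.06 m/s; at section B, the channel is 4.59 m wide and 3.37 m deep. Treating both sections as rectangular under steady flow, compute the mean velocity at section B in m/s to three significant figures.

Q = A₁V₁ = (6.26×2.38) × 1.06 = 15.79 m³/s
A₂ = 4.59 × 3.37 = 15.47 m²
V₂ = Q/A₂ = 15.79/15.47 = 1.021 m/s

1.02 m/s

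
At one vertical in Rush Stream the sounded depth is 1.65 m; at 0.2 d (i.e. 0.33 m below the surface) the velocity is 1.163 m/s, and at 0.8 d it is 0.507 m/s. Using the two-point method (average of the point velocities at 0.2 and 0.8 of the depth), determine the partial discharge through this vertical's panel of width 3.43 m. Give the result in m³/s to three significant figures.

4.73 m³/s

v̄ = (1.163 + 0.507) / 2 = 0.8350 m/s
q = v̄ × d × w = 0.8350 × 1.65 × 3.43 = 4.726 m³/s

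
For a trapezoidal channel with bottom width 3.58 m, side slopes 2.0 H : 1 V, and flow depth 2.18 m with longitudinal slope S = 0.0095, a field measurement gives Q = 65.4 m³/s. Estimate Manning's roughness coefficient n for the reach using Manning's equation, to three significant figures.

0.0307

A = (b + z·y)·y = (3.58 + 2.0×2.18)×2.18 = 17.31 m²
P = b + 2y√(1+z²) = 3.58 + 2×2.18×√(1+2.0²) = 13.33 m
R = A/P = 17.31/13.33 = 1.299 m
n = (1/Q)·A·R^(2/3)·S^(1/2) = (1/65.4) × 17.31 × 1.190 × 0.09747 = 0.03070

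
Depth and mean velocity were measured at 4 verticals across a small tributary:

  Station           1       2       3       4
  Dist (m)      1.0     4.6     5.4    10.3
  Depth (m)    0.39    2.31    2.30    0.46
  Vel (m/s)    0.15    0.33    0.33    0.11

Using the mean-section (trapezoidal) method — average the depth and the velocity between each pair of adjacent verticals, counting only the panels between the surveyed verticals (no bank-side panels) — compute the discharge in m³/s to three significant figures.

3.26 m³/s

Panel 1-2: Δb = 3.6 m, d̄ = (0.39+2.31)/2 = 1.35, v̄ = (0.15+0.33)/2 = 0.24 → q = 3.6×1.35×0.24 = 1.166 m³/s
Panel 2-3: Δb = 0.8 m, d̄ = (2.31+2.30)/2 = 2.305, v̄ = (0.33+0.33)/2 = 0.33 → q = 0.8×2.305×0.33 = 0.6085 m³/s
Panel 3-4: Δb = 4.9 m, d̄ = (2.30+0.46)/2 = 1.38, v̄ = (0.33+0.11)/2 = 0.22 → q = 4.9×1.38×0.22 = 1.488 m³/s
Q = Σ q = 3.263 m³/s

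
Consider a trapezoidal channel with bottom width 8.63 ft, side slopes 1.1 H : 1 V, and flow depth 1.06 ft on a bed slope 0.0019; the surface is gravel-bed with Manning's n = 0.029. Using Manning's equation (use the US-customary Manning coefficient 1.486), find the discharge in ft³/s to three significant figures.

A = (b + z·y)·y = (8.63 + 1.1×1.06)×1.06 = 10.38 ft²
P = b + 2y√(1+z²) = 8.63 + 2×1.06×√(1+1.1²) = 11.78 ft
R = A/P = 10.38/11.78 = 0.8814 ft
Q = (1.486/n)·A·R^(2/3)·S^(1/2) = (1.486/0.029) × 10.38 × 0.8814^(2/3) × 0.0019^(1/2) = 21.32 ft³/s

21.3 ft³/s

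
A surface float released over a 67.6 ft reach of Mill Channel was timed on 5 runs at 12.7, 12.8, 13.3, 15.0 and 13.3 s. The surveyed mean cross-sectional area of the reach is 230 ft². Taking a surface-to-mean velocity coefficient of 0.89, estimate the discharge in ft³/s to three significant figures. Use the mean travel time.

t̄ = (12.7 + 12.8 + 13.3 + 15.0 + 13.3) / 5 = 13.42 s
v_surface = L / t̄ = 67.6 / 13.42 = 5.037 ft/s
v_mean = 0.89 × 5.037 = 4.483 ft/s
Q = A × v_mean = 230 × 4.483 = 1031 ft³/s

1030 ft³/s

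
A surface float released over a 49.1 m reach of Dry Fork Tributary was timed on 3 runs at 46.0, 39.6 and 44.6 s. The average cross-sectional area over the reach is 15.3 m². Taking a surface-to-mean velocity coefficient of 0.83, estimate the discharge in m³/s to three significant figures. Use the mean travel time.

14.4 m³/s

t̄ = (46.0 + 39.6 + 44.6) / 3 = 43.4 s
v_surface = L / t̄ = 49.1 / 43.4 = 1.131 m/s
v_mean = 0.83 × 1.131 = 0.9390 m/s
Q = A × v_mean = 15.3 × 0.9390 = 14.37 m³/s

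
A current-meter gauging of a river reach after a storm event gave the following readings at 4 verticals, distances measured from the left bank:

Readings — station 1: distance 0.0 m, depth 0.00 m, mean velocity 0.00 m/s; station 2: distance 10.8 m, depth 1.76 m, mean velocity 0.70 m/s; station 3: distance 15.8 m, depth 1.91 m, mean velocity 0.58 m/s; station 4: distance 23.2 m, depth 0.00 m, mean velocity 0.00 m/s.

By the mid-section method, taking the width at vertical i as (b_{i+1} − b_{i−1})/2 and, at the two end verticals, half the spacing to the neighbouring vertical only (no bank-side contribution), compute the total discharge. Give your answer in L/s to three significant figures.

16600 L/s

w_2 = (15.8 − 0.0)/2 = 7.9 m; q_2 = 0.70 × 1.76 × 7.9 = 9.733 m³/s
w_3 = (23.2 − 10.8)/2 = 6.2 m; q_3 = 0.58 × 1.91 × 6.2 = 6.868 m³/s
Stations 1, 4 contribute zero (depth or velocity is 0).
Q = Σ qᵢ = 16.60 m³/s
= 16.60 × 1000 = 16600 L/s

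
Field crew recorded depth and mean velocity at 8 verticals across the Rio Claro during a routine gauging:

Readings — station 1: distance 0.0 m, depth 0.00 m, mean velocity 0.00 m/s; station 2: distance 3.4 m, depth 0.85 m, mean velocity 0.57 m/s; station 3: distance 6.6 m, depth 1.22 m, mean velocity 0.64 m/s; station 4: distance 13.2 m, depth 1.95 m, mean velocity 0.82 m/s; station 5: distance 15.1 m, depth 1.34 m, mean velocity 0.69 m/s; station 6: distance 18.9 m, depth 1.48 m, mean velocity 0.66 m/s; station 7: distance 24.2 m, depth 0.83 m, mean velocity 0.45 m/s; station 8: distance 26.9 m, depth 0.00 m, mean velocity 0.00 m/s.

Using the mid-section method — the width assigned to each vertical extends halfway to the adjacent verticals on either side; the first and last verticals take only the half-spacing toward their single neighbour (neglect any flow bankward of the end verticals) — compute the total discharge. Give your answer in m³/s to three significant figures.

20.8 m³/s

w_2 = (6.6 − 0.0)/2 = 3.3 m; q_2 = 0.57 × 0.85 × 3.3 = 1.599 m³/s
w_3 = (13.2 − 3.4)/2 = 4.9 m; q_3 = 0.64 × 1.22 × 4.9 = 3.826 m³/s
w_4 = (15.1 − 6.6)/2 = 4.25 m; q_4 = 0.82 × 1.95 × 4.25 = 6.796 m³/s
w_5 = (18.9 − 13.2)/2 = 2.85 m; q_5 = 0.69 × 1.34 × 2.85 = 2.635 m³/s
w_6 = (24.2 − 15.1)/2 = 4.55 m; q_6 = 0.66 × 1.48 × 4.55 = 4.444 m³/s
w_7 = (26.9 − 18.9)/2 = 4 m; q_7 = 0.45 × 0.83 × 4 = 1.494 m³/s
Stations 1, 8 contribute zero (depth or velocity is 0).
Q = Σ qᵢ = 20.79 m³/s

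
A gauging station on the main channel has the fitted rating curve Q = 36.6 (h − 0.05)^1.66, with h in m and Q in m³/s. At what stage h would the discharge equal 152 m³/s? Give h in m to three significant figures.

h − h₀ = (Q/C)^(1/b) = (152/36.6)^(1/1.66) = 2.358 m
h = 0.05 + 2.358 = 2.408 m

2.41 m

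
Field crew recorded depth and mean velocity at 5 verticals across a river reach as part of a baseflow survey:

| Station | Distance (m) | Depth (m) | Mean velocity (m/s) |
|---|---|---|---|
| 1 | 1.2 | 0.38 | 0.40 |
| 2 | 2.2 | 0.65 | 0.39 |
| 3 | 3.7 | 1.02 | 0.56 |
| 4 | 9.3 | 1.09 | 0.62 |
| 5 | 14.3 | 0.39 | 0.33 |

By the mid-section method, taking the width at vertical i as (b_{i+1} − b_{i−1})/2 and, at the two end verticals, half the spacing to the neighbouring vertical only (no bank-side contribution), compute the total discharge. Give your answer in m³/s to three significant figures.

w_1 = (2.2 − 1.2)/2 = 0.5 m; q_1 = 0.40 × 0.38 × 0.5 = 0.07600 m³/s
w_2 = (3.7 − 1.2)/2 = 1.25 m; q_2 = 0.39 × 0.65 × 1.25 = 0.3169 m³/s
w_3 = (9.3 − 2.2)/2 = 3.55 m; q_3 = 0.56 × 1.02 × 3.55 = 2.028 m³/s
w_4 = (14.3 − 3.7)/2 = 5.3 m; q_4 = 0.62 × 1.09 × 5.3 = 3.582 m³/s
w_5 = (14.3 − 9.3)/2 = 2.5 m; q_5 = 0.33 × 0.39 × 2.5 = 0.3218 m³/s
Q = Σ qᵢ = 6.324 m³/s

6.32 m³/s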